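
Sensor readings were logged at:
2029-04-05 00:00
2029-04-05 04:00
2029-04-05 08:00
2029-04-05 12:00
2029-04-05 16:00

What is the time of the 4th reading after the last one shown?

2029-04-06 08:00

The interval is a steady 4 hours (4, 4, 4, 4).
2029-04-05 16:00 + 4 h = 2029-04-05 20:00.
2029-04-05 20:00 + 4 h = 2029-04-06 00:00.
2029-04-06 00:00 + 4 h = 2029-04-06 04:00.
2029-04-06 04:00 + 4 h = 2029-04-06 08:00.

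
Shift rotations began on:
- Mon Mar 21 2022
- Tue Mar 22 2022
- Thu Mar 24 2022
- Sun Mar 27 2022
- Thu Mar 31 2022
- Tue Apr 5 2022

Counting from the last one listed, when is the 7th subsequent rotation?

The spacing grows by 1 each time: 1, 2, 3, 4, 5 days.
Next gap: 6 days. Tue Apr 5 2022 + 6 days = Mon Apr 11 2022.
Next gap: 7 days. Mon Apr 11 2022 + 7 days = Mon Apr 18 2022.
Next gap: 8 days. Mon Apr 18 2022 + 8 days = Tue Apr 26 2022.
Next gap: 9 days. Tue Apr 26 2022 + 9 days = Thu May 5 2022.
Next gap: 10 days. Thu May 5 2022 + 10 days = Sun May 15 2022.
Next gap: 11 days. Sun May 15 2022 + 11 days = Thu May 26 2022.
Next gap: 12 days. Thu May 26 2022 + 12 days = Tue Jun 7 2022.

Tue Jun 7 2022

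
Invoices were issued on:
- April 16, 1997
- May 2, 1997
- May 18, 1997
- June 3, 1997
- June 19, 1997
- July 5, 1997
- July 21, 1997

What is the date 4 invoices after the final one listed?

September 23, 1997

Every event comes 16 days after the last (16, 16, 16, 16, 16, 16).
July 21, 1997 + 16 days = August 6, 1997.
August 6, 1997 + 16 days = August 22, 1997.
August 22, 1997 + 16 days = September 7, 1997.
September 7, 1997 + 16 days = September 23, 1997.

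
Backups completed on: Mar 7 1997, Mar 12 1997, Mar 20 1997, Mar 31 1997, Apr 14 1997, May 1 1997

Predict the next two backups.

May 21 1997, Jun 13 1997

Intervals are 5, 8, 11, 14, 17 days — an arithmetic progression with common difference 3.
Next gap: 20 days. May 1 1997 + 20 days = May 21 1997.
Next gap: 23 days. May 21 1997 + 23 days = Jun 13 1997.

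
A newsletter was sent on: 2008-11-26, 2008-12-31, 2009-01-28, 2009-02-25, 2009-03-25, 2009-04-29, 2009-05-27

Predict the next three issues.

2009-06-24, 2009-07-29, 2009-08-26

These are Wednesdays with 35, 28, 28, 28, 35, 28-day gaps.
Each is the final Wednesday of its month — 2008-12-31 is past the 28th, so '4th Wednesday' doesn't fit.
June 2009 ends with Wednesday 2009-06-24.
July 2009 ends with Wednesday 2009-07-29.
August 2009 ends with Wednesday 2009-08-26.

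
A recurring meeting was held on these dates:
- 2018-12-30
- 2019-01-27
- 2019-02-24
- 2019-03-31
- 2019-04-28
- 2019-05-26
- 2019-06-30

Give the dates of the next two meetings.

These are Sundays with 28, 28, 35, 28, 28, 35-day gaps.
Each is the final Sunday of its month — 2018-12-30 is past the 28th, so '4th Sunday' doesn't fit.
Last Sunday of July 2019: 2019-07-28.
Last Sunday of August 2019: 2019-08-25.

2019-07-28, 2019-08-25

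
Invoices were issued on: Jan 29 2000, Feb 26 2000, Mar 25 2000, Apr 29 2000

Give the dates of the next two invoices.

Every date is a Saturday; gaps 28, 28, 35 days.
Each is the last Saturday of its month (at least one falls on the 29th or later, ruling out '4th Saturday').
May 2000 ends with Saturday May 27 2000.
June 2000 ends with Saturday Jun 24 2000.

May 27 2000, Jun 24 2000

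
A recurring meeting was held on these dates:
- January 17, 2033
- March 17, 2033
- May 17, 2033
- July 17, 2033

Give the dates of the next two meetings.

September 17, 2033; November 17, 2033

The day-of-month is always 17 (59, 61, 61 days between events).
So this recurs on the 17th of every 2 months.
September 2033: September 17, 2033.
November 2033: November 17, 2033.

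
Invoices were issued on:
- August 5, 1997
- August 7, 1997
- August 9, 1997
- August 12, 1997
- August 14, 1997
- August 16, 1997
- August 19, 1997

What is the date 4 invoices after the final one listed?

Every event lands on a Tuesday or Thursday or Saturday (gaps cycle 2, 2, 3, 2, 2, 3).
So the schedule is: every Tuesday, Thursday and Saturday.
Next Thursday: August 21, 1997.
The following Saturday is August 23, 1997.
The following Tuesday is August 26, 1997.
The following Thursday is August 28, 1997.

August 28, 1997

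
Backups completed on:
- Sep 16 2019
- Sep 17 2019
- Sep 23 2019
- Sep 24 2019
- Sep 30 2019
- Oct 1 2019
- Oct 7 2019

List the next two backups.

Every event lands on a Monday or Tuesday (gaps cycle 1, 6, 1, 6, 1, 6).
So the schedule is: every Monday and Tuesday.
The following Tuesday is Oct 8 2019.
The following Monday is Oct 14 2019.

Oct 8 2019, Oct 14 2019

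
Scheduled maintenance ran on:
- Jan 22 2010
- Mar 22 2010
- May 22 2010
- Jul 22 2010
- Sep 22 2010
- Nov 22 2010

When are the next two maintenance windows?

Gaps: 59, 61, 61, 62, 61 days — not constant. Every event is on the 22nd of the month.
Pattern: the 22nd of every 2 months.
January 2011: Jan 22 2011.
Next: March 2011 → Mar 22 2011.

Jan 22 2011, Mar 22 2011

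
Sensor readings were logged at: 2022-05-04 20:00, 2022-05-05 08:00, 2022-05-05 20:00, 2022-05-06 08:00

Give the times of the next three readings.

2022-05-06 20:00, 2022-05-07 08:00, 2022-05-07 20:00

Gaps: 12, 12, 12 hours — each event is 12 hours after the previous one.
2022-05-06 08:00 + 12 h = 2022-05-06 20:00.
2022-05-06 20:00 + 12 h = 2022-05-07 08:00.
2022-05-07 08:00 + 12 h = 2022-05-07 20:00.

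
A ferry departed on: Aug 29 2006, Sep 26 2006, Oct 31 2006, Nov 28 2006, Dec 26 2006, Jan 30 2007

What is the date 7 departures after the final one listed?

These are Tuesdays with 28, 35, 28, 28, 35-day gaps.
Each is the final Tuesday of its month — Aug 29 2006 is past the 28th, so '4th Tuesday' doesn't fit.
February 2007 ends with Tuesday Feb 27 2007.
March 2007 ends with Tuesday Mar 27 2007.
April 2007 ends with Tuesday Apr 24 2007.
May 2007 ends with Tuesday May 29 2007.
June 2007 ends with Tuesday Jun 26 2007.
Last Tuesday of July 2007: Jul 31 2007.
August 2007 ends with Tuesday Aug 28 2007.

Aug 28 2007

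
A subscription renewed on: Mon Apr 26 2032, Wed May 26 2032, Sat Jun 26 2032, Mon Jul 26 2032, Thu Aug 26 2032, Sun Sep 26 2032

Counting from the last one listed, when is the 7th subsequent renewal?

Tue Apr 26 2033

Each date is the 26th; the gaps (30, 31, 30, 31, 31) track the month lengths.
The rule is the 26th of each month.
October 2032: Tue Oct 26 2032.
November 2032: Fri Nov 26 2032.
December 2032: Sun Dec 26 2032.
January 2033: Wed Jan 26 2033.
Next: February 2033 → Sat Feb 26 2033.
March 2033: Sat Mar 26 2033.
Next: April 2033 → Tue Apr 26 2033.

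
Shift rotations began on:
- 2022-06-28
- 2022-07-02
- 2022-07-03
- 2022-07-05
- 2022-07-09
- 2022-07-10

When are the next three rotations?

The gap pattern 4, 1, 2, 4, 1 repeats every 3 events.
These are the Tuesdays, Saturdays and Sundays of each week.
Next Tuesday: 2022-07-12.
Next Saturday: 2022-07-16.
Next Sunday: 2022-07-17.

2022-07-12, 2022-07-16, 2022-07-17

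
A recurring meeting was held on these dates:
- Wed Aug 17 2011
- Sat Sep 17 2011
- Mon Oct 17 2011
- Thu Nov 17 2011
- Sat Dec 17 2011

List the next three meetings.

Tue Jan 17 2012, Fri Feb 17 2012, Sat Mar 17 2012

The day-of-month is always 17 (31, 30, 31, 30 days between events).
So this recurs on the 17th of each month.
January 2012: Tue Jan 17 2012.
Next: February 2012 → Fri Feb 17 2012.
Next: March 2012 → Sat Mar 17 2012.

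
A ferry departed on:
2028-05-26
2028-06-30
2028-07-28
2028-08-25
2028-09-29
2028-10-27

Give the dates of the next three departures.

All Fridays; the gaps (35, 28, 28, 35, 28) vary with month length.
This is the last Friday of each month.
Last Friday of November 2028: 2028-11-24.
Last Friday of December 2028: 2028-12-29.
January 2029 ends with Friday 2029-01-26.

2028-11-24, 2028-12-29, 2029-01-26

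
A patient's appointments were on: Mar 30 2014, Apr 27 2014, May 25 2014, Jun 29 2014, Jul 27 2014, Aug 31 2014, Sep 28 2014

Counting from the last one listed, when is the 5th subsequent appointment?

Every date is a Sunday; gaps 28, 28, 35, 28, 35, 28 days.
Each is the last Sunday of its month (at least one falls on the 29th or later, ruling out '4th Sunday').
October 2014 ends with Sunday Oct 26 2014.
November 2014 ends with Sunday Nov 30 2014.
December 2014 ends with Sunday Dec 28 2014.
January 2015 ends with Sunday Jan 25 2015.
Last Sunday of February 2015: Feb 22 2015.

Feb 22 2015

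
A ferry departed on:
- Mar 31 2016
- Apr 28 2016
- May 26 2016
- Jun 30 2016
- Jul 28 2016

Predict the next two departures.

Aug 25 2016, Sep 29 2016

All Thursdays; the gaps (28, 28, 35, 28) vary with month length.
This is the last Thursday of each month.
August 2016 ends with Thursday Aug 25 2016.
Last Thursday of September 2016: Sep 29 2016.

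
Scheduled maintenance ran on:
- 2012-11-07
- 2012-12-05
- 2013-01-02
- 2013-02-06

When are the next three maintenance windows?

2013-03-06, 2013-04-03, 2013-05-01

All dates are Wednesdays, 28, 28, 35 days apart.
Specifically, the 1st Wednesday of each month.
1st Wednesday of March 2013: 2013-03-06.
1st Wednesday of April 2013: 2013-04-03.
1st Wednesday of May 2013: 2013-05-01.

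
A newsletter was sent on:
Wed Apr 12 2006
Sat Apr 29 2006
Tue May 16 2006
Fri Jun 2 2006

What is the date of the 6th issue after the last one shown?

Tue Sep 12 2006

The spacing is 17, 17, 17 days — always 17 days.
Fri Jun 2 2006 + 17 days = Mon Jun 19 2006.
Mon Jun 19 2006 + 17 days = Thu Jul 6 2006.
Thu Jul 6 2006 + 17 days = Sun Jul 23 2006.
Sun Jul 23 2006 + 17 days = Wed Aug 9 2006.
Wed Aug 9 2006 + 17 days = Sat Aug 26 2006.
Sat Aug 26 2006 + 17 days = Tue Sep 12 2006.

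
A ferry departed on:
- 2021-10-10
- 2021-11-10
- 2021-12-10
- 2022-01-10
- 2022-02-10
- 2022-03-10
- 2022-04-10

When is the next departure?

2022-05-10

Each date is the 10th; the gaps (31, 30, 31, 31, 28, 31) track the month lengths.
The rule is the 10th of each month.
Next: May 2022 → 2022-05-10.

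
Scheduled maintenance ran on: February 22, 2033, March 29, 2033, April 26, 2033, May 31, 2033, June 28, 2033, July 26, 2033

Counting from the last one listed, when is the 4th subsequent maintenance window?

November 29, 2033

All Tuesdays; the gaps (35, 28, 35, 28, 28) vary with month length.
This is the last Tuesday of each month.
Last Tuesday of August 2033: August 30, 2033.
September 2033 ends with Tuesday September 27, 2033.
Last Tuesday of October 2033: October 25, 2033.
Last Tuesday of November 2033: November 29, 2033.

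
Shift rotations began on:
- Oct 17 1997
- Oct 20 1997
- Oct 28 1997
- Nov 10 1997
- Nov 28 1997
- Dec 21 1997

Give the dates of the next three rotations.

Gaps: 3, 8, 13, 18, 23 days — each gap is 5 larger than the previous one.
Next gap: 28 days. Dec 21 1997 + 28 days = Jan 18 1998.
Next gap: 33 days. Jan 18 1998 + 33 days = Feb 20 1998.
Next gap: 38 days. Feb 20 1998 + 38 days = Mar 30 1998.

Jan 18 1998, Feb 20 1998, Mar 30 1998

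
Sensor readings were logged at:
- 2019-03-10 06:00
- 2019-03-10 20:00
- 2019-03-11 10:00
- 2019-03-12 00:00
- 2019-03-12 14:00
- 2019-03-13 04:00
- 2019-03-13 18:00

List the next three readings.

The interval is a steady 14 hours (14, 14, 14, 14, 14, 14).
2019-03-13 18:00 + 14 h = 2019-03-14 08:00.
2019-03-14 08:00 + 14 h = 2019-03-14 22:00.
2019-03-14 22:00 + 14 h = 2019-03-15 12:00.

2019-03-14 08:00, 2019-03-14 22:00, 2019-03-15 12:00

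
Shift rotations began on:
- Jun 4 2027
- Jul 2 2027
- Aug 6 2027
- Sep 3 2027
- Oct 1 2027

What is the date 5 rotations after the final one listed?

Gaps: 28, 35, 28, 28 days — a mix of 28 and 35. Every date is a Friday.
Each is the 1st Friday of its month.
November 2027 — 1st Friday is Nov 5 2027.
December 2027 — 1st Friday is Dec 3 2027.
1st Friday of January 2028: Jan 7 2028.
February 2028 — 1st Friday is Feb 4 2028.
1st Friday of March 2028: Mar 3 2028.

Mar 3 2028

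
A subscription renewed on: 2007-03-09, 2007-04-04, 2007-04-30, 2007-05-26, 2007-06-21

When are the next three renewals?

2007-07-17, 2007-08-12, 2007-09-07

The spacing is 26, 26, 26, 26 days — always 26 days.
2007-06-21 + 26 days = 2007-07-17.
2007-07-17 + 26 days = 2007-08-12.
2007-08-12 + 26 days = 2007-09-07.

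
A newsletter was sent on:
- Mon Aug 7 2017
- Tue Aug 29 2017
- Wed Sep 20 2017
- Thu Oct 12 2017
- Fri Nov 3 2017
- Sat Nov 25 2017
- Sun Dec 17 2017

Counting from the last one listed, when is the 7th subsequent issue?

Every event comes 22 days after the last (22, 22, 22, 22, 22, 22).
Sun Dec 17 2017 + 22 days = Mon Jan 8 2018.
Mon Jan 8 2018 + 22 days = Tue Jan 30 2018.
Tue Jan 30 2018 + 22 days = Wed Feb 21 2018.
Wed Feb 21 2018 + 22 days = Thu Mar 15 2018.
Thu Mar 15 2018 + 22 days = Fri Apr 6 2018.
Fri Apr 6 2018 + 22 days = Sat Apr 28 2018.
Sat Apr 28 2018 + 22 days = Sun May 20 2018.

Sun May 20 2018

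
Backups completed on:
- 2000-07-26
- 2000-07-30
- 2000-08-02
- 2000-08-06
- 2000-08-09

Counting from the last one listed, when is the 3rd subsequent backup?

2000-08-20

The gap pattern 4, 3, 4, 3 repeats every 2 events.
These are the Wednesdays and Sundays of each week.
The following Sunday is 2000-08-13.
Next Wednesday: 2000-08-16.
The following Sunday is 2000-08-20.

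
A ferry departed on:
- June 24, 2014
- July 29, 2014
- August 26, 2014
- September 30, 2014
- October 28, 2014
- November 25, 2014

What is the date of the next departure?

All Tuesdays; the gaps (35, 28, 35, 28, 28) vary with month length.
This is the last Tuesday of each month.
December 2014 ends with Tuesday December 30, 2014.

December 30, 2014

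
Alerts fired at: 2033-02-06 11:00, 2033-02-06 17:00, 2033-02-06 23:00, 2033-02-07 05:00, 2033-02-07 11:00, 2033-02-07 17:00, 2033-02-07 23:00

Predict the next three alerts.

Gaps: 6, 6, 6, 6, 6, 6 hours — each event is 6 hours after the previous one.
2033-02-07 23:00 + 6 h = 2033-02-08 05:00.
2033-02-08 05:00 + 6 h = 2033-02-08 11:00.
2033-02-08 11:00 + 6 h = 2033-02-08 17:00.

2033-02-08 05:00, 2033-02-08 11:00, 2033-02-08 17:00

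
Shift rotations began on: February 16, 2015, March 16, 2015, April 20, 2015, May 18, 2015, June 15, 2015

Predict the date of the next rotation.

July 20, 2015

These are Mondays at 28- or 35-day spacing (28, 35, 28, 28).
The pattern: 3rd Monday of the month.
3rd Monday of July 2015: July 20, 2015.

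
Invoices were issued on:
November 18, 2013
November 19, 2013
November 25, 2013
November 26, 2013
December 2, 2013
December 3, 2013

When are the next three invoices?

December 9, 2013; December 10, 2013; December 16, 2013

The gap pattern 1, 6, 1, 6, 1 repeats every 2 events.
These are the Mondays and Tuesdays of each week.
The following Monday is December 9, 2013.
Next Tuesday: December 10, 2013.
The following Monday is December 16, 2013.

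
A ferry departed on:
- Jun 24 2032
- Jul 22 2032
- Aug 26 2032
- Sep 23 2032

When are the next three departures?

Gaps: 28, 35, 28 days — a mix of 28 and 35. Every date is a Thursday.
Each is the 4th Thursday of its month.
4th Thursday of October 2032: Oct 28 2032.
November 2032 — 4th Thursday is Nov 25 2032.
December 2032 — 4th Thursday is Dec 23 2032.

Oct 28 2032, Nov 25 2032, Dec 23 2032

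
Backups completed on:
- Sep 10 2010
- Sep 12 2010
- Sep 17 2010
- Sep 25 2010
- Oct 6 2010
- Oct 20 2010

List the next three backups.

Gaps: 2, 5, 8, 11, 14 days — each gap is 3 larger than the previous one.
Next gap: 17 days. Oct 20 2010 + 17 days = Nov 6 2010.
Next gap: 20 days. Nov 6 2010 + 20 days = Nov 26 2010.
Next gap: 23 days. Nov 26 2010 + 23 days = Dec 19 2010.

Nov 6 2010, Nov 26 2010, Dec 19 2010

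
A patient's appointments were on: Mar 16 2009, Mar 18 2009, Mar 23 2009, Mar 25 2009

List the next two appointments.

Mar 30 2009, Apr 1 2009

Every event lands on a Monday or Wednesday (gaps cycle 2, 5, 2).
So the schedule is: every Monday and Wednesday.
The following Monday is Mar 30 2009.
The following Wednesday is Apr 1 2009.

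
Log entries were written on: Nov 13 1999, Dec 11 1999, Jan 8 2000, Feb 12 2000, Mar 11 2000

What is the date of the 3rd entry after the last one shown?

Jun 10 2000

These are Saturdays at 28- or 35-day spacing (28, 28, 35, 28).
The pattern: 2nd Saturday of the month.
2nd Saturday of April 2000: Apr 8 2000.
May 2000 — 2nd Saturday is May 13 2000.
June 2000 — 2nd Saturday is Jun 10 2000.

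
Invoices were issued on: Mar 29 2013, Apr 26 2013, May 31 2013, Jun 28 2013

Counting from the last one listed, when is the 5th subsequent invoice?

Every date is a Friday; gaps 28, 35, 28 days.
Each is the last Friday of its month (at least one falls on the 29th or later, ruling out '4th Friday').
July 2013 ends with Friday Jul 26 2013.
Last Friday of August 2013: Aug 30 2013.
Last Friday of September 2013: Sep 27 2013.
October 2013 ends with Friday Oct 25 2013.
November 2013 ends with Friday Nov 29 2013.

Nov 29 2013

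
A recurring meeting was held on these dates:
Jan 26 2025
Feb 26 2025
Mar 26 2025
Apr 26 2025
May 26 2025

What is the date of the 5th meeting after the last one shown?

Oct 26 2025

Gaps: 31, 28, 31, 30 days — not constant. Every event is on the 26th of the month.
Pattern: the 26th of each month.
June 2025: Jun 26 2025.
July 2025: Jul 26 2025.
Next: August 2025 → Aug 26 2025.
Next: September 2025 → Sep 26 2025.
October 2025: Oct 26 2025.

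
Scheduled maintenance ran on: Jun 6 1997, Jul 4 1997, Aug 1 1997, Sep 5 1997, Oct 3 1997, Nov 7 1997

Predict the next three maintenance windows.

Dec 5 1997, Jan 2 1998, Feb 6 1998

Gaps: 28, 28, 35, 28, 35 days — a mix of 28 and 35. Every date is a Friday.
Each is the 1st Friday of its month.
1st Friday of December 1997: Dec 5 1997.
1st Friday of January 1998: Jan 2 1998.
February 1998 — 1st Friday is Feb 6 1998.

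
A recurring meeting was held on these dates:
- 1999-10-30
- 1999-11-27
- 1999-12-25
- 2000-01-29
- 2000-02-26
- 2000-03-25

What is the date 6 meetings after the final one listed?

Every date is a Saturday; gaps 28, 28, 35, 28, 28 days.
Each is the last Saturday of its month (at least one falls on the 29th or later, ruling out '4th Saturday').
April 2000 ends with Saturday 2000-04-29.
May 2000 ends with Saturday 2000-05-27.
June 2000 ends with Saturday 2000-06-24.
Last Saturday of July 2000: 2000-07-29.
August 2000 ends with Saturday 2000-08-26.
Last Saturday of September 2000: 2000-09-30.

2000-09-30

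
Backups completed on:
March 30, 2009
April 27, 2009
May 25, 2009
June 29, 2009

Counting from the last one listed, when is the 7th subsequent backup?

January 25, 2010

Every date is a Monday; gaps 28, 28, 35 days.
Each is the last Monday of its month (at least one falls on the 29th or later, ruling out '4th Monday').
Last Monday of July 2009: July 27, 2009.
August 2009 ends with Monday August 31, 2009.
Last Monday of September 2009: September 28, 2009.
Last Monday of October 2009: October 26, 2009.
November 2009 ends with Monday November 30, 2009.
December 2009 ends with Monday December 28, 2009.
Last Monday of January 2010: January 25, 2010.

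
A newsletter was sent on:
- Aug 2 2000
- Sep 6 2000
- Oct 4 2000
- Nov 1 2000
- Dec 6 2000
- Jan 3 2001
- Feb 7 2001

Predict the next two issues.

These are Wednesdays at 28- or 35-day spacing (35, 28, 28, 35, 28, 35).
The pattern: 1st Wednesday of the month.
1st Wednesday of March 2001: Mar 7 2001.
1st Wednesday of April 2001: Apr 4 2001.

Mar 7 2001, Apr 4 2001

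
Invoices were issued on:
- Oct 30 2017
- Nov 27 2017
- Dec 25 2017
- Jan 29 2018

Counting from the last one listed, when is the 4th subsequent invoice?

All Mondays; the gaps (28, 28, 35) vary with month length.
This is the last Monday of each month.
Last Monday of February 2018: Feb 26 2018.
March 2018 ends with Monday Mar 26 2018.
Last Monday of April 2018: Apr 30 2018.
May 2018 ends with Monday May 28 2018.

May 28 2018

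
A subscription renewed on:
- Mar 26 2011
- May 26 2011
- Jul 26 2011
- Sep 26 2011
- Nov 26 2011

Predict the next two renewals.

Jan 26 2012, Mar 26 2012

Gaps: 61, 61, 62, 61 days — not constant. Every event is on the 26th of the month.
Pattern: the 26th of every 2 months.
Next: January 2012 → Jan 26 2012.
Next: March 2012 → Mar 26 2012.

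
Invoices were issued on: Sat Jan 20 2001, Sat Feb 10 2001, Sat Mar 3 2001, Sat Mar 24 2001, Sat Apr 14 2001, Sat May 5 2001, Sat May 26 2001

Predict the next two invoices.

Sat Jun 16 2001, Sat Jul 7 2001

The spacing is 21, 21, 21, 21, 21, 21 days — always 21 days.
Sat May 26 2001 + 21 days = Sat Jun 16 2001.
Sat Jun 16 2001 + 21 days = Sat Jul 7 2001.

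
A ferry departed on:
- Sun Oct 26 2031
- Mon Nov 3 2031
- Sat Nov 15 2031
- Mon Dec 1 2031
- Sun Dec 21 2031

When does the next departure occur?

Wed Jan 14 2032

Intervals are 8, 12, 16, 20 days — an arithmetic progression with common difference 4.
Next gap: 24 days. Sun Dec 21 2031 + 24 days = Wed Jan 14 2032.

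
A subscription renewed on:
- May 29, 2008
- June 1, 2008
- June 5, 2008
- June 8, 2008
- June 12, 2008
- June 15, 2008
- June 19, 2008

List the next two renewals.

The gap pattern 3, 4, 3, 4, 3, 4 repeats every 2 events.
These are the Thursdays and Sundays of each week.
The following Sunday is June 22, 2008.
Next Thursday: June 26, 2008.

June 22, 2008; June 26, 2008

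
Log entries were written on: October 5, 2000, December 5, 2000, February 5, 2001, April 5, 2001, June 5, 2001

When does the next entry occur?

Each date is the 5th; the gaps (61, 62, 59, 61) track the month lengths.
The rule is the 5th of every 2 months.
August 2001: August 5, 2001.

August 5, 2001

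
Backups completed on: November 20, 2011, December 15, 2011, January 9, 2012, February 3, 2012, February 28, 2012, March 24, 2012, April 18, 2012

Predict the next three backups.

May 13, 2012; June 7, 2012; July 2, 2012

Every event comes 25 days after the last (25, 25, 25, 25, 25, 25).
April 18, 2012 + 25 days = May 13, 2012.
May 13, 2012 + 25 days = June 7, 2012.
June 7, 2012 + 25 days = July 2, 2012.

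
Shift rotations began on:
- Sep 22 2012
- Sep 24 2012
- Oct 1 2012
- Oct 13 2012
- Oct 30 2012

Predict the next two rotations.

Nov 21 2012, Dec 18 2012

Intervals are 2, 7, 12, 17 days — an arithmetic progression with common difference 5.
Next gap: 22 days. Oct 30 2012 + 22 days = Nov 21 2012.
Next gap: 27 days. Nov 21 2012 + 27 days = Dec 18 2012.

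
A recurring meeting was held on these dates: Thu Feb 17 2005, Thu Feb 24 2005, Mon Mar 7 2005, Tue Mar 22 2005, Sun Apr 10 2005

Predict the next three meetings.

Intervals are 7, 11, 15, 19 days — an arithmetic progression with common difference 4.
Next gap: 23 days. Sun Apr 10 2005 + 23 days = Tue May 3 2005.
Next gap: 27 days. Tue May 3 2005 + 27 days = Mon May 30 2005.
Next gap: 31 days. Mon May 30 2005 + 31 days = Thu Jun 30 2005.

Tue May 3 2005, Mon May 30 2005, Thu Jun 30 2005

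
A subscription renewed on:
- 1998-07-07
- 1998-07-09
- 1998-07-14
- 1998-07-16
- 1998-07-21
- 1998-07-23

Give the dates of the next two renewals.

Every event lands on a Tuesday or Thursday (gaps cycle 2, 5, 2, 5, 2).
So the schedule is: every Tuesday and Thursday.
The following Tuesday is 1998-07-28.
The following Thursday is 1998-07-30.

1998-07-28, 1998-07-30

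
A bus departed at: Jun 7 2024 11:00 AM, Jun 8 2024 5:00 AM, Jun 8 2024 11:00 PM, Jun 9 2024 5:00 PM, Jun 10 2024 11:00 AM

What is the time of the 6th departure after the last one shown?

Jun 14 2024 11:00 PM

Gaps: 18, 18, 18, 18 hours — each event is 18 hours after the previous one.
Jun 10 2024 11:00 AM + 18 h = Jun 11 2024 5:00 AM.
Jun 11 2024 5:00 AM + 18 h = Jun 11 2024 11:00 PM.
Jun 11 2024 11:00 PM + 18 h = Jun 12 2024 5:00 PM.
Jun 12 2024 5:00 PM + 18 h = Jun 13 2024 11:00 AM.
Jun 13 2024 11:00 AM + 18 h = Jun 14 2024 5:00 AM.
Jun 14 2024 5:00 AM + 18 h = Jun 14 2024 11:00 PM.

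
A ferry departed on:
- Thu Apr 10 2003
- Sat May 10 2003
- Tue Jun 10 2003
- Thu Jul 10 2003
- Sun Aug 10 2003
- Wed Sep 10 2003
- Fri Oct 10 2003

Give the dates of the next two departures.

Each date is the 10th; the gaps (30, 31, 30, 31, 31, 30) track the month lengths.
The rule is the 10th of each month.
November 2003: Mon Nov 10 2003.
December 2003: Wed Dec 10 2003.

Mon Nov 10 2003, Wed Dec 10 2003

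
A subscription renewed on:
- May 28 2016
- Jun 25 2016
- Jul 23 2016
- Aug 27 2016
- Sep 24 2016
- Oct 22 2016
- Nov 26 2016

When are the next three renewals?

Gaps: 28, 28, 35, 28, 28, 35 days — a mix of 28 and 35. Every date is a Saturday.
Each is the 4th Saturday of its month.
December 2016 — 4th Saturday is Dec 24 2016.
4th Saturday of January 2017: Jan 28 2017.
February 2017 — 4th Saturday is Feb 25 2017.

Dec 24 2016, Jan 28 2017, Feb 25 2017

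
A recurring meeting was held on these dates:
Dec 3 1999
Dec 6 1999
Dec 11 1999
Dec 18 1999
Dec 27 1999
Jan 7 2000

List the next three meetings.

Jan 20 2000, Feb 4 2000, Feb 21 2000

The spacing grows by 2 each time: 3, 5, 7, 9, 11 days.
Next gap: 13 days. Jan 7 2000 + 13 days = Jan 20 2000.
Next gap: 15 days. Jan 20 2000 + 15 days = Feb 4 2000.
Next gap: 17 days. Feb 4 2000 + 17 days = Feb 21 2000.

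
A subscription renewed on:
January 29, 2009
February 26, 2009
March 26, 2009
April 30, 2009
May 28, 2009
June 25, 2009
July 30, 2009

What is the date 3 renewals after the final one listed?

Every date is a Thursday; gaps 28, 28, 35, 28, 28, 35 days.
Each is the last Thursday of its month (at least one falls on the 29th or later, ruling out '4th Thursday').
August 2009 ends with Thursday August 27, 2009.
September 2009 ends with Thursday September 24, 2009.
Last Thursday of October 2009: October 29, 2009.

October 29, 2009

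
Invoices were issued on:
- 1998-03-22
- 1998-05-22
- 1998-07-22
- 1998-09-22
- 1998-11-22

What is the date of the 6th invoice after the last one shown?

1999-11-22

Gaps: 61, 61, 62, 61 days — not constant. Every event is on the 22nd of the month.
Pattern: the 22nd of every 2 months.
Next: January 1999 → 1999-01-22.
Next: March 1999 → 1999-03-22.
May 1999: 1999-05-22.
July 1999: 1999-07-22.
September 1999: 1999-09-22.
November 1999: 1999-11-22.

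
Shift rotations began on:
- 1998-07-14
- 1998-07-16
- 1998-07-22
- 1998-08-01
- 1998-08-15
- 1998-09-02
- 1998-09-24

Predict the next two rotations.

Gaps: 2, 6, 10, 14, 18, 22 days — each gap is 4 larger than the previous one.
Next gap: 26 days. 1998-09-24 + 26 days = 1998-10-20.
Next gap: 30 days. 1998-10-20 + 30 days = 1998-11-19.

1998-10-20, 1998-11-19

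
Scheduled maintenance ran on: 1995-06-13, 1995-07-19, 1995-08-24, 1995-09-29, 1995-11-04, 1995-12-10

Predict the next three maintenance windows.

Every event comes 36 days after the last (36, 36, 36, 36, 36).
1995-12-10 + 36 days = 1996-01-15.
1996-01-15 + 36 days = 1996-02-20.
1996-02-20 + 36 days = 1996-03-27.

1996-01-15, 1996-02-20, 1996-03-27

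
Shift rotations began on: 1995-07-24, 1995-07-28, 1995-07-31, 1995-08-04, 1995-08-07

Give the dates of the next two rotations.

1995-08-11, 1995-08-14

Gaps: 4, 3, 4, 3 days — not constant, but cyclic with period 2.
The events fall on every Monday and Friday.
Next Friday: 1995-08-11.
The following Monday is 1995-08-14.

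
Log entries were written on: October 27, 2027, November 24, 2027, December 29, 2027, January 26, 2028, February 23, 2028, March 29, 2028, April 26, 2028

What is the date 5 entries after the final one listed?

All Wednesdays; the gaps (28, 35, 28, 28, 35, 28) vary with month length.
This is the last Wednesday of each month.
May 2028 ends with Wednesday May 31, 2028.
June 2028 ends with Wednesday June 28, 2028.
July 2028 ends with Wednesday July 26, 2028.
Last Wednesday of August 2028: August 30, 2028.
Last Wednesday of September 2028: September 27, 2028.

September 27, 2028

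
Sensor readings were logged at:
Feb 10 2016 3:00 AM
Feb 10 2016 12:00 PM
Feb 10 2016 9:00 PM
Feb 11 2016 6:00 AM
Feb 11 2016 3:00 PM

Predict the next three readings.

Gaps: 9, 9, 9, 9 hours — each event is 9 hours after the previous one.
Feb 11 2016 3:00 PM + 9 h = Feb 12 2016 12:00 AM.
Feb 12 2016 12:00 AM + 9 h = Feb 12 2016 9:00 AM.
Feb 12 2016 9:00 AM + 9 h = Feb 12 2016 6:00 PM.

Feb 12 2016 12:00 AM, Feb 12 2016 9:00 AM, Feb 12 2016 6:00 PM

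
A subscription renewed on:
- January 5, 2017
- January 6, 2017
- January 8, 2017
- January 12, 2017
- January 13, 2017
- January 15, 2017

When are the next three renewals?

The gap pattern 1, 2, 4, 1, 2 repeats every 3 events.
These are the Thursdays, Fridays and Sundays of each week.
Next Thursday: January 19, 2017.
The following Friday is January 20, 2017.
The following Sunday is January 22, 2017.

January 19, 2017; January 20, 2017; January 22, 2017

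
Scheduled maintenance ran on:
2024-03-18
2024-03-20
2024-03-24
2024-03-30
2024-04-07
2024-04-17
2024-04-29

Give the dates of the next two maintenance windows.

2024-05-13, 2024-05-29

The spacing grows by 2 each time: 2, 4, 6, 8, 10, 12 days.
Next gap: 14 days. 2024-04-29 + 14 days = 2024-05-13.
Next gap: 16 days. 2024-05-13 + 16 days = 2024-05-29.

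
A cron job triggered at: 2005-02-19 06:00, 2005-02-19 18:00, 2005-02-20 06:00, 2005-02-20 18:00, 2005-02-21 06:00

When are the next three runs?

Gaps: 12, 12, 12, 12 hours — each event is 12 hours after the previous one.
2005-02-21 06:00 + 12 h = 2005-02-21 18:00.
2005-02-21 18:00 + 12 h = 2005-02-22 06:00.
2005-02-22 06:00 + 12 h = 2005-02-22 18:00.

2005-02-21 18:00, 2005-02-22 06:00, 2005-02-22 18:00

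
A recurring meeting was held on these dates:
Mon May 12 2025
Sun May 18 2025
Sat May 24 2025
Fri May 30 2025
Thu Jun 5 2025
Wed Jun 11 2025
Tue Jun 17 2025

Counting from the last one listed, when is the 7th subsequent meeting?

Gaps between consecutive events: 6, 6, 6, 6, 6, 6 days — a constant 6-day interval.
Tue Jun 17 2025 + 6 days = Mon Jun 23 2025.
Mon Jun 23 2025 + 6 days = Sun Jun 29 2025.
Sun Jun 29 2025 + 6 days = Sat Jul 5 2025.
Sat Jul 5 2025 + 6 days = Fri Jul 11 2025.
Fri Jul 11 2025 + 6 days = Thu Jul 17 2025.
Thu Jul 17 2025 + 6 days = Wed Jul 23 2025.
Wed Jul 23 2025 + 6 days = Tue Jul 29 2025.

Tue Jul 29 2025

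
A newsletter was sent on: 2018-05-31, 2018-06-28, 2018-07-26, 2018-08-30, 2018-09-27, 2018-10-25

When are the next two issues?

2018-11-29, 2018-12-27

All Thursdays; the gaps (28, 28, 35, 28, 28) vary with month length.
This is the last Thursday of each month.
November 2018 ends with Thursday 2018-11-29.
Last Thursday of December 2018: 2018-12-27.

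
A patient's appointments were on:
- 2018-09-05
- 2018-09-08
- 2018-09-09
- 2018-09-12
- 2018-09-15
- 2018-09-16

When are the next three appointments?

Gaps: 3, 1, 3, 3, 1 days — not constant, but cyclic with period 3.
The events fall on every Wednesday, Saturday and Sunday.
The following Wednesday is 2018-09-19.
Next Saturday: 2018-09-22.
Next Sunday: 2018-09-23.

2018-09-19, 2018-09-22, 2018-09-23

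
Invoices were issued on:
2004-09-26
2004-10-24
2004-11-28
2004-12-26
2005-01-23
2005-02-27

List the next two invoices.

2005-03-27, 2005-04-24

Gaps: 28, 35, 28, 28, 35 days — a mix of 28 and 35. Every date is a Sunday.
Each is the 4th Sunday of its month.
March 2005 — 4th Sunday is 2005-03-27.
4th Sunday of April 2005: 2005-04-24.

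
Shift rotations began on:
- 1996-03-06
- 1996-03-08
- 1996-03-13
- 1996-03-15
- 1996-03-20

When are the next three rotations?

Gaps: 2, 5, 2, 5 days — not constant, but cyclic with period 2.
The events fall on every Wednesday and Friday.
Next Friday: 1996-03-22.
The following Wednesday is 1996-03-27.
Next Friday: 1996-03-29.

1996-03-22, 1996-03-27, 1996-03-29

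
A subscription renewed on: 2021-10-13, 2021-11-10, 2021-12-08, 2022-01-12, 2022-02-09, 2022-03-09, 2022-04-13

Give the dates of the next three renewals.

2022-05-11, 2022-06-08, 2022-07-13

These are Wednesdays at 28- or 35-day spacing (28, 28, 35, 28, 28, 35).
The pattern: 2nd Wednesday of the month.
2nd Wednesday of May 2022: 2022-05-11.
2nd Wednesday of June 2022: 2022-06-08.
July 2022 — 2nd Wednesday is 2022-07-13.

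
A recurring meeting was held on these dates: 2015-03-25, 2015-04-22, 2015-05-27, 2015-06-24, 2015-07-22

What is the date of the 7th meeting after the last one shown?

Gaps: 28, 35, 28, 28 days — a mix of 28 and 35. Every date is a Wednesday.
Each is the 4th Wednesday of its month.
4th Wednesday of August 2015: 2015-08-26.
4th Wednesday of September 2015: 2015-09-23.
October 2015 — 4th Wednesday is 2015-10-28.
4th Wednesday of November 2015: 2015-11-25.
4th Wednesday of December 2015: 2015-12-23.
January 2016 — 4th Wednesday is 2016-01-27.
February 2016 — 4th Wednesday is 2016-02-24.

2016-02-24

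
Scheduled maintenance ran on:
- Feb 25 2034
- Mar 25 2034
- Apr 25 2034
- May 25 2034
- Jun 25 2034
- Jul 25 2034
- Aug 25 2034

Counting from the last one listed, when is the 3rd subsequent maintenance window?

The day-of-month is always 25 (28, 31, 30, 31, 30, 31 days between events).
So this recurs on the 25th of each month.
Next: September 2034 → Sep 25 2034.
October 2034: Oct 25 2034.
November 2034: Nov 25 2034.

Nov 25 2034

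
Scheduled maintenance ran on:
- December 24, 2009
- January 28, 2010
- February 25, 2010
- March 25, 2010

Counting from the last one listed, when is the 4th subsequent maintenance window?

Gaps: 35, 28, 28 days — a mix of 28 and 35. Every date is a Thursday.
Each is the 4th Thursday of its month.
April 2010 — 4th Thursday is April 22, 2010.
May 2010 — 4th Thursday is May 27, 2010.
4th Thursday of June 2010: June 24, 2010.
4th Thursday of July 2010: July 22, 2010.

July 22, 2010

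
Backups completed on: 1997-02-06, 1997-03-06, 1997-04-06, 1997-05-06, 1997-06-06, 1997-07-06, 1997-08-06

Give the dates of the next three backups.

1997-09-06, 1997-10-06, 1997-11-06

The day-of-month is always 6 (28, 31, 30, 31, 30, 31 days between events).
So this recurs on the 6th of each month.
September 1997: 1997-09-06.
October 1997: 1997-10-06.
November 1997: 1997-11-06.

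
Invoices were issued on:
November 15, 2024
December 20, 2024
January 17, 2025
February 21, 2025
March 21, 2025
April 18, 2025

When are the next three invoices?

All dates are Fridays, 35, 28, 35, 28, 28 days apart.
Specifically, the 3rd Friday of each month.
May 2025 — 3rd Friday is May 16, 2025.
3rd Friday of June 2025: June 20, 2025.
July 2025 — 3rd Friday is July 18, 2025.

May 16, 2025; June 20, 2025; July 18, 2025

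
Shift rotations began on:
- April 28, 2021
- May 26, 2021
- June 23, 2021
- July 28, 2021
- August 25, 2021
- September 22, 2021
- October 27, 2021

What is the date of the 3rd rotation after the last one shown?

January 26, 2022

All dates are Wednesdays, 28, 28, 35, 28, 28, 35 days apart.
Specifically, the 4th Wednesday of each month.
4th Wednesday of November 2021: November 24, 2021.
December 2021 — 4th Wednesday is December 22, 2021.
4th Wednesday of January 2022: January 26, 2022.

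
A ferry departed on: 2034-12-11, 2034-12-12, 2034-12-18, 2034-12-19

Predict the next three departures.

2034-12-25, 2034-12-26, 2035-01-01

Gaps: 1, 6, 1 days — not constant, but cyclic with period 2.
The events fall on every Monday and Tuesday.
Next Monday: 2034-12-25.
Next Tuesday: 2034-12-26.
The following Monday is 2035-01-01.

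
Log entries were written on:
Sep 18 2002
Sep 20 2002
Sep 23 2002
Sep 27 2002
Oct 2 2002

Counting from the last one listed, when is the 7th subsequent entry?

The spacing grows by 1 each time: 2, 3, 4, 5 days.
Next gap: 6 days. Oct 2 2002 + 6 days = Oct 8 2002.
Next gap: 7 days. Oct 8 2002 + 7 days = Oct 15 2002.
Next gap: 8 days. Oct 15 2002 + 8 days = Oct 23 2002.
Next gap: 9 days. Oct 23 2002 + 9 days = Nov 1 2002.
Next gap: 10 days. Nov 1 2002 + 10 days = Nov 11 2002.
Next gap: 11 days. Nov 11 2002 + 11 days = Nov 22 2002.
Next gap: 12 days. Nov 22 2002 + 12 days = Dec 4 2002.

Dec 4 2002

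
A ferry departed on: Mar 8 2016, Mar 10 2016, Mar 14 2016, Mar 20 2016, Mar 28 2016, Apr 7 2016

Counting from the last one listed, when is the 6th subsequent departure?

Gaps: 2, 4, 6, 8, 10 days — each gap is 2 larger than the previous one.
Next gap: 12 days. Apr 7 2016 + 12 days = Apr 19 2016.
Next gap: 14 days. Apr 19 2016 + 14 days = May 3 2016.
Next gap: 16 days. May 3 2016 + 16 days = May 19 2016.
Next gap: 18 days. May 19 2016 + 18 days = Jun 6 2016.
Next gap: 20 days. Jun 6 2016 + 20 days = Jun 26 2016.
Next gap: 22 days. Jun 26 2016 + 22 days = Jul 18 2016.

Jul 18 2016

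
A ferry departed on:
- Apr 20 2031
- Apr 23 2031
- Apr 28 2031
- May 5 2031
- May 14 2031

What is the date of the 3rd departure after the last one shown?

Jun 22 2031

Gaps: 3, 5, 7, 9 days — each gap is 2 larger than the previous one.
Next gap: 11 days. May 14 2031 + 11 days = May 25 2031.
Next gap: 13 days. May 25 2031 + 13 days = Jun 7 2031.
Next gap: 15 days. Jun 7 2031 + 15 days = Jun 22 2031.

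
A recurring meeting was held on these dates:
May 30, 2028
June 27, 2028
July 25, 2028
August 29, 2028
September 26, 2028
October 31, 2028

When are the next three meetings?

November 28, 2028; December 26, 2028; January 30, 2029

These are Tuesdays with 28, 28, 35, 28, 35-day gaps.
Each is the final Tuesday of its month — May 30, 2028 is past the 28th, so '4th Tuesday' doesn't fit.
November 2028 ends with Tuesday November 28, 2028.
December 2028 ends with Tuesday December 26, 2028.
Last Tuesday of January 2029: January 30, 2029.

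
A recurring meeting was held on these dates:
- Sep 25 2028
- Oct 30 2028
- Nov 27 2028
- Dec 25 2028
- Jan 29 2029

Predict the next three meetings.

Feb 26 2029, Mar 26 2029, Apr 30 2029

Every date is a Monday; gaps 35, 28, 28, 35 days.
Each is the last Monday of its month (at least one falls on the 29th or later, ruling out '4th Monday').
February 2029 ends with Monday Feb 26 2029.
Last Monday of March 2029: Mar 26 2029.
Last Monday of April 2029: Apr 30 2029.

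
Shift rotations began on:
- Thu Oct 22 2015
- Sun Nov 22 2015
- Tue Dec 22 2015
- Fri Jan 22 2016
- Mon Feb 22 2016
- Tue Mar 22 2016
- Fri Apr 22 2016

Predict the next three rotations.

Sun May 22 2016, Wed Jun 22 2016, Fri Jul 22 2016

The day-of-month is always 22 (31, 30, 31, 31, 29, 31 days between events).
So this recurs on the 22nd of each month.
May 2016: Sun May 22 2016.
Next: June 2016 → Wed Jun 22 2016.
July 2016: Fri Jul 22 2016.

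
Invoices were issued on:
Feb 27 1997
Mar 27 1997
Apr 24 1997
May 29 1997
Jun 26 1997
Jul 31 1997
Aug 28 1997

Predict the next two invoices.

Sep 25 1997, Oct 30 1997

These are Thursdays with 28, 28, 35, 28, 35, 28-day gaps.
Each is the final Thursday of its month — May 29 1997 is past the 28th, so '4th Thursday' doesn't fit.
Last Thursday of September 1997: Sep 25 1997.
October 1997 ends with Thursday Oct 30 1997.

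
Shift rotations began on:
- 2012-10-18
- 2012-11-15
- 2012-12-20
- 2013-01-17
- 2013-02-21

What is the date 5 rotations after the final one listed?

These are Thursdays at 28- or 35-day spacing (28, 35, 28, 35).
The pattern: 3rd Thursday of the month.
March 2013 — 3rd Thursday is 2013-03-21.
3rd Thursday of April 2013: 2013-04-18.
3rd Thursday of May 2013: 2013-05-16.
3rd Thursday of June 2013: 2013-06-20.
July 2013 — 3rd Thursday is 2013-07-18.

2013-07-18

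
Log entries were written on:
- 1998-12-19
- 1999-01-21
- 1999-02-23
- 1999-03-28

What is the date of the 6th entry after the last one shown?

The spacing is 33, 33, 33 days — always 33 days.
1999-03-28 + 33 days = 1999-04-30.
1999-04-30 + 33 days = 1999-06-02.
1999-06-02 + 33 days = 1999-07-05.
1999-07-05 + 33 days = 1999-08-07.
1999-08-07 + 33 days = 1999-09-09.
1999-09-09 + 33 days = 1999-10-12.

1999-10-12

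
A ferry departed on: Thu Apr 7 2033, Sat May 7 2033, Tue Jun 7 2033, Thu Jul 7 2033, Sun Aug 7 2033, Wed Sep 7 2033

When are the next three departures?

Gaps: 30, 31, 30, 31, 31 days — not constant. Every event is on the 7th of the month.
Pattern: the 7th of each month.
October 2033: Fri Oct 7 2033.
Next: November 2033 → Mon Nov 7 2033.
December 2033: Wed Dec 7 2033.

Fri Oct 7 2033, Mon Nov 7 2033, Wed Dec 7 2033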